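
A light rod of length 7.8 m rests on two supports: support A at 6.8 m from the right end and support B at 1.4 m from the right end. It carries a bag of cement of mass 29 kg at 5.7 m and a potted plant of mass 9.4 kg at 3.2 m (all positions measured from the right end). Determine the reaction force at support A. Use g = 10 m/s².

R_A ≈ 262 N

Sum moments about support B (its reaction then has zero moment arm).
Bag of cement: 29 × 10 = 290 N down at 5.7 m → arm 4.3 m, τ = 290 × 4.3 = 1247 N·m counterclockwise.
Potted plant: 9.4 × 10 = 94 N down at 3.2 m → arm 1.8 m, τ = 94 × 1.8 = 169.2 N·m counterclockwise.
Net load moment about support B = 1416 N·m counterclockwise.
Reaction R at support A is upward at 6.8 m, arm 5.4 m → moment R × 5.4 clockwise.
Setting net torque to zero: R × 5.4 = 1416 → R = 262 N.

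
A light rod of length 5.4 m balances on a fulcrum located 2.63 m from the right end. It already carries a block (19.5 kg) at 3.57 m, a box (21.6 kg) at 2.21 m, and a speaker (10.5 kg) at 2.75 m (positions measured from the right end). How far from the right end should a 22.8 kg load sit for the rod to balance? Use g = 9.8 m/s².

x ≈ 2.17 m from the right end

Taking torques about the fulcrum (at 2.63 m from the right end):
Block: 19.5 × 9.8 = 191.1 N down at 3.57 m → arm 0.94 m, τ = 191.1 × 0.94 = 179.6 N·m counterclockwise.
Box: 21.6 × 9.8 = 211.7 N down at 2.21 m → arm 0.42 m, τ = 211.7 × 0.42 = 88.91 N·m clockwise.
Speaker: 10.5 × 9.8 = 102.9 N down at 2.75 m → arm 0.12 m, τ = 102.9 × 0.12 = 12.35 N·m counterclockwise.
Net moment of existing loads = 103 N·m counterclockwise.
The load weighs 22.8 × 9.8 = 223.4 N and must supply an equal clockwise moment, so its lever arm about the fulcrum is 103 / 223.4 = 0.461 m.
That puts it at 2.63 − 0.461 = 2.17 m from the right end.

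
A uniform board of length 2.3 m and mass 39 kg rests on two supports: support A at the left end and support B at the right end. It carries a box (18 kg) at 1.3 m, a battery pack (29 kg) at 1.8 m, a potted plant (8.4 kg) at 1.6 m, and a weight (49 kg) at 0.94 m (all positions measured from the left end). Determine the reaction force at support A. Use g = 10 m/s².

Choose support B as the axis so its reaction then has zero moment arm.
Beam weight: 39 × 10 = 390 N down at 1.15 m → arm 1.15 m, τ = 390 × 1.15 = 448.5 N·m counterclockwise.
Box: 18 × 10 = 180 N down at 1.3 m → arm 1 m, τ = 180 × 1 = 180 N·m counterclockwise.
Battery pack: 29 × 10 = 290 N down at 1.8 m → arm 0.5 m, τ = 290 × 0.5 = 145 N·m counterclockwise.
Potted plant: 8.4 × 10 = 84 N down at 1.6 m → arm 0.7 m, τ = 84 × 0.7 = 58.8 N·m counterclockwise.
Weight: 49 × 10 = 490 N down at 0.94 m → arm 1.36 m, τ = 490 × 1.36 = 666.4 N·m counterclockwise.
Net load moment about support B = 1499 N·m counterclockwise.
Reaction R at support A is upward at 0 m, arm 2.3 m → moment R × 2.3 clockwise.
Balancing moments: R × 2.3 = 1499, giving R = 652 N.

R_A ≈ 652 N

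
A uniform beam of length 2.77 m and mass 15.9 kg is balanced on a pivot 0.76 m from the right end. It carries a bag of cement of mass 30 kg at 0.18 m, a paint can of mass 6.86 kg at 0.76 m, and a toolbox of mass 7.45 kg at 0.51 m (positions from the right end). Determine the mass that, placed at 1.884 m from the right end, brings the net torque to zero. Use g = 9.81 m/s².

About the pivot (at 0.76 m from the right end):
Beam weight: 15.9 × 9.81 = 156 N down at 1.385 m → arm 0.625 m, τ = 156 × 0.625 = 97.5 N·m counterclockwise.
Bag of cement: 30 × 9.81 = 294.3 N down at 0.18 m → arm 0.58 m, τ = 294.3 × 0.58 = 170.7 N·m clockwise.
Paint can: acts at the pivot, moment arm 0 → no torque.
Toolbox: 7.45 × 9.81 = 73.08 N down at 0.51 m → arm 0.25 m, τ = 73.08 × 0.25 = 18.27 N·m clockwise.
Net moment of known loads = 91.47 N·m clockwise.
An unknown mass m at 1.884 m has arm 1.124 m; its moment is m·g·1.124 counterclockwise.
For rotational equilibrium, m × 9.81 × 1.124 = 91.47, so m = 91.47 / (9.81 × 1.124) = 8.3 kg.

m ≈ 8.3 kg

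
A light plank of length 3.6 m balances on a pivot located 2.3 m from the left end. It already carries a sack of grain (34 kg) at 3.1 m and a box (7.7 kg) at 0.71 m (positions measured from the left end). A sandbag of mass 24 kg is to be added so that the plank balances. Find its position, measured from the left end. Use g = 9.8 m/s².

Choose the pivot (at 2.3 m from the left end) as the axis so the support reaction has zero arm there.
Sack of grain: 34 × 9.8 = 333.2 N down at 3.1 m → arm 0.8 m, τ = 333.2 × 0.8 = 266.6 N·m clockwise.
Box: 7.7 × 9.8 = 75.46 N down at 0.71 m → arm 1.59 m, τ = 75.46 × 1.59 = 120 N·m counterclockwise.
Net moment of existing loads = 146.6 N·m clockwise.
The sandbag weighs 24 × 9.8 = 235.2 N and must supply an equal counterclockwise moment, so its lever arm about the pivot is 146.6 / 235.2 = 0.623 m.
That puts it at 2.3 − 0.623 = 1.68 m from the left end.

x ≈ 1.68 m from the left end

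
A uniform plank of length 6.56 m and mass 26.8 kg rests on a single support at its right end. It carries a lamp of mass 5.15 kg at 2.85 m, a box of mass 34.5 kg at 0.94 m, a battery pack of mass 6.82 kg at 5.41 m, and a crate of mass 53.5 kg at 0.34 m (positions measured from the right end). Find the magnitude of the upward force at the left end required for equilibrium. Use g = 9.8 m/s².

F ≈ 284 N

Taking torques about the right end:
Beam weight: 26.8 × 9.8 = 262.6 N down at 3.28 m → arm 3.28 m, τ = 262.6 × 3.28 = 861.3 N·m counterclockwise.
Lamp: 5.15 × 9.8 = 50.47 N down at 2.85 m → arm 2.85 m, τ = 50.47 × 2.85 = 143.8 N·m counterclockwise.
Box: 34.5 × 9.8 = 338.1 N down at 0.94 m → arm 0.94 m, τ = 338.1 × 0.94 = 317.8 N·m counterclockwise.
Battery pack: 6.82 × 9.8 = 66.84 N down at 5.41 m → arm 5.41 m, τ = 66.84 × 5.41 = 361.6 N·m counterclockwise.
Crate: 53.5 × 9.8 = 524.3 N down at 0.34 m → arm 0.34 m, τ = 524.3 × 0.34 = 178.3 N·m counterclockwise.
Net moment of the loads = 1863 N·m counterclockwise.
The upward force F acts at the left end, arm 6.56 m, giving F × 6.56 clockwise.
For rotational equilibrium, F × 6.56 = 1863, so F = 1863 / 6.56 = 284 N.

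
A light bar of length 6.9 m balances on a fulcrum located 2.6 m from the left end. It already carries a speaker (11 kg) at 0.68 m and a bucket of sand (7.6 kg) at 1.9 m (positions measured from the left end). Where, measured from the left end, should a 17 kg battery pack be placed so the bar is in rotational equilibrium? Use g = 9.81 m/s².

x ≈ 4.16 m from the left end

Choose the fulcrum (at 2.6 m from the left end) as the axis so the support reaction has zero arm there.
Speaker: 11 × 9.81 = 107.9 N down at 0.68 m → arm 1.92 m, τ = 107.9 × 1.92 = 207.2 N·m counterclockwise.
Bucket of sand: 7.6 × 9.81 = 74.56 N down at 1.9 m → arm 0.7 m, τ = 74.56 × 0.7 = 52.19 N·m counterclockwise.
Net moment of existing loads = 259.4 N·m counterclockwise.
The battery pack weighs 17 × 9.81 = 166.8 N and must supply an equal clockwise moment, so its lever arm about the fulcrum is 259.4 / 166.8 = 1.56 m.
That puts it at 2.6 + 1.56 = 4.16 m from the left end.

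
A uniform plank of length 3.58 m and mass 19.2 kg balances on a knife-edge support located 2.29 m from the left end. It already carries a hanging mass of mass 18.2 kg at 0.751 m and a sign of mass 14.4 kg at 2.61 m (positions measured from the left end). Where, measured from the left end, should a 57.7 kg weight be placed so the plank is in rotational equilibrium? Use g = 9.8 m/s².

x ≈ 2.86 m from the left end

Take moments about the knife-edge support (at 2.29 m from the left end).
Beam weight: 19.2 × 9.8 = 188.2 N down at 1.79 m → arm 0.5 m, τ = 188.2 × 0.5 = 94.1 N·m counterclockwise.
Hanging mass: 18.2 × 9.8 = 178.4 N down at 0.751 m → arm 1.539 m, τ = 178.4 × 1.539 = 274.6 N·m counterclockwise.
Sign: 14.4 × 9.8 = 141.1 N down at 2.61 m → arm 0.32 m, τ = 141.1 × 0.32 = 45.15 N·m clockwise.
Net moment of existing loads = 323.6 N·m counterclockwise.
The weight weighs 57.7 × 9.8 = 565.5 N and must supply an equal clockwise moment, so its lever arm about the knife-edge support is 323.6 / 565.5 = 0.572 m.
That puts it at 2.29 + 0.572 = 2.86 m from the left end.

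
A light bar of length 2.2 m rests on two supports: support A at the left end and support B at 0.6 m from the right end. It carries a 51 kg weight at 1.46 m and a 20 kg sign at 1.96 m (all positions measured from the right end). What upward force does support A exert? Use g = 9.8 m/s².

Choose support B as the axis so its reaction then has zero moment arm.
Weight: 51 × 9.8 = 499.8 N down at 1.46 m → arm 0.86 m, τ = 499.8 × 0.86 = 429.8 N·m counterclockwise.
Sign: 20 × 9.8 = 196 N down at 1.96 m → arm 1.36 m, τ = 196 × 1.36 = 266.6 N·m counterclockwise.
Net load moment about support B = 696.4 N·m counterclockwise.
Reaction R at support A is upward at 2.2 m, arm 1.6 m → moment R × 1.6 clockwise.
Balancing moments: R × 1.6 = 696.4, giving R = 435 N.

R_A ≈ 435 N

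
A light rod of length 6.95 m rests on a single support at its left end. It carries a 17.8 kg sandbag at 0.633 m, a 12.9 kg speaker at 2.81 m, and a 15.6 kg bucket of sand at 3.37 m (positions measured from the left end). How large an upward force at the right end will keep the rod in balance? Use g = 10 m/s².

Take moments about the left end.
Sandbag: 17.8 × 10 = 178 N down at 0.633 m → arm 0.633 m, τ = 178 × 0.633 = 112.7 N·m clockwise.
Speaker: 12.9 × 10 = 129 N down at 2.81 m → arm 2.81 m, τ = 129 × 2.81 = 362.5 N·m clockwise.
Bucket of sand: 15.6 × 10 = 156 N down at 3.37 m → arm 3.37 m, τ = 156 × 3.37 = 525.7 N·m clockwise.
Net moment of the loads = 1001 N·m clockwise.
The upward force F acts at the right end, arm 6.95 m, giving F × 6.95 counterclockwise.
Setting net torque to zero: F × 6.95 = 1001 → F = 1001 / 6.95 = 144 N.

F ≈ 144 N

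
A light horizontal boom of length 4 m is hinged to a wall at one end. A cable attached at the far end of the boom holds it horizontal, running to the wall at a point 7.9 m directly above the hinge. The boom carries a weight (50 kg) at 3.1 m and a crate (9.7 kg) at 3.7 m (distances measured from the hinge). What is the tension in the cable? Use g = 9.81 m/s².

T ≈ 525 N

Taking torques about the hinge:
Weight: 50 × 9.81 = 490.5 N down at 3.1 m → arm 3.1 m, τ = 490.5 × 3.1 = 1521 N·m clockwise.
Crate: 9.7 × 9.81 = 95.16 N down at 3.7 m → arm 3.7 m, τ = 95.16 × 3.7 = 352.1 N·m clockwise.
Total clockwise load moment = 1873 N·m.
The cable tension T acts at 4 m; only its component perpendicular to the boom, T sinθ, produces torque. sinθ = h/√(h²+d²) = 7.9/√(7.9²+4²) = 0.8922.
Balancing moments: T × 4 × 0.8922 = 1873, giving T = 1873 / 3.569 = 525 N.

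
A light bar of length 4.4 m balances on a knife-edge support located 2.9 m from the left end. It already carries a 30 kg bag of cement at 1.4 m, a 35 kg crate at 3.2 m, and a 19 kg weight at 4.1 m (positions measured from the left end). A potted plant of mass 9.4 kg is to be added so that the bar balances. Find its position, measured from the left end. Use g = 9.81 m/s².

Take moments about the knife-edge support (at 2.9 m from the left end).
Bag of cement: 30 × 9.81 = 294.3 N down at 1.4 m → arm 1.5 m, τ = 294.3 × 1.5 = 441.5 N·m counterclockwise.
Crate: 35 × 9.81 = 343.4 N down at 3.2 m → arm 0.3 m, τ = 343.4 × 0.3 = 103 N·m clockwise.
Weight: 19 × 9.81 = 186.4 N down at 4.1 m → arm 1.2 m, τ = 186.4 × 1.2 = 223.7 N·m clockwise.
Net moment of existing loads = 114.8 N·m counterclockwise.
The potted plant weighs 9.4 × 9.81 = 92.21 N and must supply an equal clockwise moment, so its lever arm about the knife-edge support is 114.8 / 92.21 = 1.24 m.
That puts it at 2.9 + 1.24 = 4.14 m from the left end.

x ≈ 4.14 m from the left end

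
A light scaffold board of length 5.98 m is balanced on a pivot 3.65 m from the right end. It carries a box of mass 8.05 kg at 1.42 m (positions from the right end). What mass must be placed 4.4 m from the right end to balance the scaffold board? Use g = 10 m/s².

Choose the pivot (at 3.65 m from the right end) as the axis so the support reaction has zero arm there.
Box: 8.05 × 10 = 80.5 N down at 1.42 m → arm 2.23 m, τ = 80.5 × 2.23 = 179.5 N·m clockwise.
Net moment of known loads = 179.5 N·m clockwise.
An unknown mass m at 4.4 m has arm 0.75 m; its moment is m·g·0.75 counterclockwise.
For rotational equilibrium, m × 10 × 0.75 = 179.5, so m = 179.5 / (10 × 0.75) = 23.9 kg.

m ≈ 23.9 kg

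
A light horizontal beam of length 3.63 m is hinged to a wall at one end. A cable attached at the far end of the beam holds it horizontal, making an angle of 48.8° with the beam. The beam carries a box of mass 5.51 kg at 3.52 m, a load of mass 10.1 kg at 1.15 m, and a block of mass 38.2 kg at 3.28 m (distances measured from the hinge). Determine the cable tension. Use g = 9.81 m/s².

Taking torques about the hinge:
Box: 5.51 × 9.81 = 54.05 N down at 3.52 m → arm 3.52 m, τ = 54.05 × 3.52 = 190.3 N·m clockwise.
Load: 10.1 × 9.81 = 99.08 N down at 1.15 m → arm 1.15 m, τ = 99.08 × 1.15 = 113.9 N·m clockwise.
Block: 38.2 × 9.81 = 374.7 N down at 3.28 m → arm 3.28 m, τ = 374.7 × 3.28 = 1229 N·m clockwise.
Total clockwise load moment = 1533 N·m.
The cable tension T acts at 3.63 m; only its component perpendicular to the beam, T sinθ, produces torque. sin 48.8° = 0.7524.
Στ = 0 ⇒ T × 3.63 × 0.7524 = 1533 ⇒ T = 1533 / 2.731 = 561 N.

T ≈ 561 N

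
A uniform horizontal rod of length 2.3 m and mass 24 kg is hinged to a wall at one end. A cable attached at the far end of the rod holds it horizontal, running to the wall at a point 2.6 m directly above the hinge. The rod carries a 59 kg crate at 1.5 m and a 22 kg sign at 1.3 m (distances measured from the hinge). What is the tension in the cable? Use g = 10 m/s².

T ≈ 840 N

Take moments about the hinge.
Beam weight: 24 × 10 = 240 N down at 1.15 m → arm 1.15 m, τ = 240 × 1.15 = 276 N·m clockwise.
Crate: 59 × 10 = 590 N down at 1.5 m → arm 1.5 m, τ = 590 × 1.5 = 885 N·m clockwise.
Sign: 22 × 10 = 220 N down at 1.3 m → arm 1.3 m, τ = 220 × 1.3 = 286 N·m clockwise.
Total clockwise load moment = 1447 N·m.
The cable tension T acts at 2.3 m; only its component perpendicular to the rod, T sinθ, produces torque. sinθ = h/√(h²+d²) = 2.6/√(2.6²+2.3²) = 0.749.
Στ = 0 ⇒ T × 2.3 × 0.749 = 1447 ⇒ T = 1447 / 1.723 = 840 N.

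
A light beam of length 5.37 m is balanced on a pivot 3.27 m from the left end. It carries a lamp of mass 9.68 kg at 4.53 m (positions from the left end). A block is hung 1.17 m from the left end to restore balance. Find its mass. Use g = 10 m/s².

Sum moments about the pivot (at 3.27 m from the left end) (the support reaction has zero arm there).
Lamp: 9.68 × 10 = 96.8 N down at 4.53 m → arm 1.26 m, τ = 96.8 × 1.26 = 122 N·m clockwise.
Net moment of known loads = 122 N·m clockwise.
An unknown mass m at 1.17 m has arm 2.1 m; its moment is m·g·2.1 counterclockwise.
Στ = 0 ⇒ m × 10 × 2.1 = 122 ⇒ m = 122 / (10 × 2.1) = 5.81 kg.

m ≈ 5.81 kg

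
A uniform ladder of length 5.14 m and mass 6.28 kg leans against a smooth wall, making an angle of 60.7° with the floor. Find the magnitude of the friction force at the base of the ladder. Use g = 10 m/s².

Choose the foot of the ladder as the axis so the floor normal and friction both act there and drop out.
Ladder weight 6.28×10 = 62.8 N acts at 2.57 m along the ladder; its horizontal arm is 2.57·cos60.7° = 1.258 m → τ = 79 N·m clockwise.
Wall normal N acts horizontally at the top; its moment arm is the height L sinθ = 5.14·sin60.7° = 4.482 m, counterclockwise.
Balancing moments: N × 4.482 = 79, giving N = 17.6 N.
ΣFx = 0: friction at the foot balances the wall's push, so f = N_wall = 17.6 N.

f ≈ 17.6 N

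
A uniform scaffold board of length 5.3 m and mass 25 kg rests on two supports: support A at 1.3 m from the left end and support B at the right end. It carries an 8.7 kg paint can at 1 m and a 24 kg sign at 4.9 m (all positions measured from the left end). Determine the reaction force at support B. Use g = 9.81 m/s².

Take moments about support A.
Beam weight: 25 × 9.81 = 245.2 N down at 2.65 m → arm 1.35 m, τ = 245.2 × 1.35 = 331 N·m clockwise.
Paint can: 8.7 × 9.81 = 85.35 N down at 1 m → arm 0.3 m, τ = 85.35 × 0.3 = 25.6 N·m counterclockwise.
Sign: 24 × 9.81 = 235.4 N down at 4.9 m → arm 3.6 m, τ = 235.4 × 3.6 = 847.4 N·m clockwise.
Net load moment about support A = 1153 N·m clockwise.
Reaction R at support B is upward at 5.3 m, arm 4 m → moment R × 4 counterclockwise.
Setting net torque to zero: R × 4 = 1153 → R = 288 N.

R_B ≈ 288 N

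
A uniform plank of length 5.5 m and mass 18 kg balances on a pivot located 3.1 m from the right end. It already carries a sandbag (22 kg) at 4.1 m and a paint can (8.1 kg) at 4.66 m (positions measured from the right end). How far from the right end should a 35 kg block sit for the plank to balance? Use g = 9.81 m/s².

x ≈ 2.29 m from the right end

About the pivot (at 3.1 m from the right end):
Beam weight: 18 × 9.81 = 176.6 N down at 2.75 m → arm 0.35 m, τ = 176.6 × 0.35 = 61.81 N·m clockwise.
Sandbag: 22 × 9.81 = 215.8 N down at 4.1 m → arm 1 m, τ = 215.8 × 1 = 215.8 N·m counterclockwise.
Paint can: 8.1 × 9.81 = 79.46 N down at 4.66 m → arm 1.56 m, τ = 79.46 × 1.56 = 124 N·m counterclockwise.
Net moment of existing loads = 278 N·m counterclockwise.
The block weighs 35 × 9.81 = 343.4 N and must supply an equal clockwise moment, so its lever arm about the pivot is 278 / 343.4 = 0.81 m.
That puts it at 3.1 − 0.81 = 2.29 m from the right end.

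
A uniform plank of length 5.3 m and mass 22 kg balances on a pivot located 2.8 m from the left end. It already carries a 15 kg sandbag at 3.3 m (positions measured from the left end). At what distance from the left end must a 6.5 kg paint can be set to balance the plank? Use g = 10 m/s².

About the pivot (at 2.8 m from the left end):
Beam weight: 22 × 10 = 220 N down at 2.65 m → arm 0.15 m, τ = 220 × 0.15 = 33 N·m counterclockwise.
Sandbag: 15 × 10 = 150 N down at 3.3 m → arm 0.5 m, τ = 150 × 0.5 = 75 N·m clockwise.
Net moment of existing loads = 42 N·m clockwise.
The paint can weighs 6.5 × 10 = 65 N and must supply an equal counterclockwise moment, so its lever arm about the pivot is 42 / 65 = 0.646 m.
That puts it at 2.8 − 0.646 = 2.15 m from the left end.

x ≈ 2.15 m from the left end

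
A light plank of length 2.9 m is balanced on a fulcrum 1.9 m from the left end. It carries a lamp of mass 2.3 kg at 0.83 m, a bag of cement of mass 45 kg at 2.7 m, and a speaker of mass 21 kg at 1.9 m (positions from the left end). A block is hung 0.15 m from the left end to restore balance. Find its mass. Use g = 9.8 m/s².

Sum moments about the fulcrum (at 1.9 m from the left end) (the support reaction has zero arm there).
Lamp: 2.3 × 9.8 = 22.54 N down at 0.83 m → arm 1.07 m, τ = 22.54 × 1.07 = 24.12 N·m counterclockwise.
Bag of cement: 45 × 9.8 = 441 N down at 2.7 m → arm 0.8 m, τ = 441 × 0.8 = 352.8 N·m clockwise.
Speaker: acts at the fulcrum, moment arm 0 → no torque.
Net moment of known loads = 328.7 N·m clockwise.
An unknown mass m at 0.15 m has arm 1.75 m; its moment is m·g·1.75 counterclockwise.
Balancing moments: m × 9.8 × 1.75 = 328.7, giving m = 328.7 / (9.8 × 1.75) = 19.2 kg.

m ≈ 19.2 kg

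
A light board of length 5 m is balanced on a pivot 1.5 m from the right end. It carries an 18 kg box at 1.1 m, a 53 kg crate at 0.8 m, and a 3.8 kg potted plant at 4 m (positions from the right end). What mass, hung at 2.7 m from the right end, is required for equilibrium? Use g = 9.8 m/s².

m ≈ 29 kg

Sum moments about the pivot (at 1.5 m from the right end) (the support reaction has zero arm there).
Box: 18 × 9.8 = 176.4 N down at 1.1 m → arm 0.4 m, τ = 176.4 × 0.4 = 70.56 N·m clockwise.
Crate: 53 × 9.8 = 519.4 N down at 0.8 m → arm 0.7 m, τ = 519.4 × 0.7 = 363.6 N·m clockwise.
Potted plant: 3.8 × 9.8 = 37.24 N down at 4 m → arm 2.5 m, τ = 37.24 × 2.5 = 93.1 N·m counterclockwise.
Net moment of known loads = 341.1 N·m clockwise.
An unknown mass m at 2.7 m has arm 1.2 m; its moment is m·g·1.2 counterclockwise.
For rotational equilibrium, m × 9.8 × 1.2 = 341.1, so m = 341.1 / (9.8 × 1.2) = 29 kg.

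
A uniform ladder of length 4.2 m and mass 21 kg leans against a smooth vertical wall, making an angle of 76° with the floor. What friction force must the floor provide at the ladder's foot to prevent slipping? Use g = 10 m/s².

Taking torques about the foot of the ladder:
Ladder weight 21×10 = 210 N acts at 2.1 m along the ladder; its horizontal arm is 2.1·cos76° = 0.508 m → τ = 106.7 N·m clockwise.
Wall normal N acts horizontally at the top; its moment arm is the height L sinθ = 4.2·sin76° = 4.075 m, counterclockwise.
Balancing moments: N × 4.075 = 106.7, giving N = 26.2 N.
ΣFx = 0: friction at the foot balances the wall's push, so f = N_wall = 26.2 N.

f ≈ 26.2 N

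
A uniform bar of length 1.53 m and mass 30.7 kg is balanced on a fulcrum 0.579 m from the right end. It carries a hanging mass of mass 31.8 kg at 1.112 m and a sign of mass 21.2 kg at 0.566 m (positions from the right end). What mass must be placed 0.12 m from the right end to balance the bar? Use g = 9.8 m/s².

Sum moments about the fulcrum (at 0.579 m from the right end) (the support reaction has zero arm there).
Beam weight: 30.7 × 9.8 = 300.9 N down at 0.765 m → arm 0.186 m, τ = 300.9 × 0.186 = 55.97 N·m counterclockwise.
Hanging mass: 31.8 × 9.8 = 311.6 N down at 1.112 m → arm 0.533 m, τ = 311.6 × 0.533 = 166.1 N·m counterclockwise.
Sign: 21.2 × 9.8 = 207.8 N down at 0.566 m → arm 0.013 m, τ = 207.8 × 0.013 = 2.701 N·m clockwise.
Net moment of known loads = 219.4 N·m counterclockwise.
An unknown mass m at 0.12 m has arm 0.459 m; its moment is m·g·0.459 clockwise.
For rotational equilibrium, m × 9.8 × 0.459 = 219.4, so m = 219.4 / (9.8 × 0.459) = 48.8 kg.

m ≈ 48.8 kg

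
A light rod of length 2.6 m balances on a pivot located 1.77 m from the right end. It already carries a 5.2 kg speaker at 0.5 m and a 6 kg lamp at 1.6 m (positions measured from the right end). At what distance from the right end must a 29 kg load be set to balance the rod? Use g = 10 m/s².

Sum moments about the pivot (at 1.77 m from the right end) (the support reaction has zero arm there).
Speaker: 5.2 × 10 = 52 N down at 0.5 m → arm 1.27 m, τ = 52 × 1.27 = 66.04 N·m clockwise.
Lamp: 6 × 10 = 60 N down at 1.6 m → arm 0.17 m, τ = 60 × 0.17 = 10.2 N·m clockwise.
Net moment of existing loads = 76.24 N·m clockwise.
The load weighs 29 × 10 = 290 N and must supply an equal counterclockwise moment, so its lever arm about the pivot is 76.24 / 290 = 0.263 m.
That puts it at 1.77 + 0.263 = 2.03 m from the right end.

x ≈ 2.03 m from the right end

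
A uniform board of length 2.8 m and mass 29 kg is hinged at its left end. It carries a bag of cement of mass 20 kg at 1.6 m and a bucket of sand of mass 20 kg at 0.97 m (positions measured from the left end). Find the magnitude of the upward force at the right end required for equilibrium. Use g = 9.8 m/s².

F ≈ 322 N

Sum moments about the left end (the unknown pivot reaction has zero arm there).
Beam weight: 29 × 9.8 = 284.2 N down at 1.4 m → arm 1.4 m, τ = 284.2 × 1.4 = 397.9 N·m clockwise.
Bag of cement: 20 × 9.8 = 196 N down at 1.6 m → arm 1.6 m, τ = 196 × 1.6 = 313.6 N·m clockwise.
Bucket of sand: 20 × 9.8 = 196 N down at 0.97 m → arm 0.97 m, τ = 196 × 0.97 = 190.1 N·m clockwise.
Net moment of the loads = 901.6 N·m clockwise.
The upward force F acts at the right end, arm 2.8 m, giving F × 2.8 counterclockwise.
For rotational equilibrium, F × 2.8 = 901.6, so F = 901.6 / 2.8 = 322 N.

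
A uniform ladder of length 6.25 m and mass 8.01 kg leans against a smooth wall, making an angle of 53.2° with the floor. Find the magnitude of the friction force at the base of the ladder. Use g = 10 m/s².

f ≈ 30 N

Choose the foot of the ladder as the axis so the floor normal and friction both act there and drop out.
Ladder weight 8.01×10 = 80.1 N acts at 3.125 m along the ladder; its horizontal arm is 3.125·cos53.2° = 1.872 m → τ = 149.9 N·m clockwise.
Wall normal N acts horizontally at the top; its moment arm is the height L sinθ = 6.25·sin53.2° = 5.005 m, counterclockwise.
For rotational equilibrium, N × 5.005 = 149.9, so N = 30 N.
ΣFx = 0: friction at the foot balances the wall's push, so f = N_wall = 30 N.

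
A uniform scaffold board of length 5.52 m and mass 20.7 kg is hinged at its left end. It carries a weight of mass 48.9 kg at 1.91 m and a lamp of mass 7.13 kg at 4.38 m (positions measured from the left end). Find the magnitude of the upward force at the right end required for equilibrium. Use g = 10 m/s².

F ≈ 329 N

Take moments about the left end.
Beam weight: 20.7 × 10 = 207 N down at 2.76 m → arm 2.76 m, τ = 207 × 2.76 = 571.3 N·m clockwise.
Weight: 48.9 × 10 = 489 N down at 1.91 m → arm 1.91 m, τ = 489 × 1.91 = 934 N·m clockwise.
Lamp: 7.13 × 10 = 71.3 N down at 4.38 m → arm 4.38 m, τ = 71.3 × 4.38 = 312.3 N·m clockwise.
Net moment of the loads = 1818 N·m clockwise.
The upward force F acts at the right end, arm 5.52 m, giving F × 5.52 counterclockwise.
Setting net torque to zero: F × 5.52 = 1818 → F = 1818 / 5.52 = 329 N.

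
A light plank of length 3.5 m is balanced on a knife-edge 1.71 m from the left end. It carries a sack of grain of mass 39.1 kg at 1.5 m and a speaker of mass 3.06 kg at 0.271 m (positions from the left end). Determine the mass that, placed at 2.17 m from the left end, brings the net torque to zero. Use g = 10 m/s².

m ≈ 27.4 kg

Take moments about the knife-edge (at 1.71 m from the left end).
Sack of grain: 39.1 × 10 = 391 N down at 1.5 m → arm 0.21 m, τ = 391 × 0.21 = 82.11 N·m counterclockwise.
Speaker: 3.06 × 10 = 30.6 N down at 0.271 m → arm 1.439 m, τ = 30.6 × 1.439 = 44.03 N·m counterclockwise.
Net moment of known loads = 126.1 N·m counterclockwise.
An unknown mass m at 2.17 m has arm 0.46 m; its moment is m·g·0.46 clockwise.
For rotational equilibrium, m × 10 × 0.46 = 126.1, so m = 126.1 / (10 × 0.46) = 27.4 kg.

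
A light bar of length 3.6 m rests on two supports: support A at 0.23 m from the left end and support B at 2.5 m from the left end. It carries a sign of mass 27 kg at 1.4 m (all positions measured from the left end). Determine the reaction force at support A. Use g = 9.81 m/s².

R_A ≈ 128 N

About support B:
Sign: 27 × 9.81 = 264.9 N down at 1.4 m → arm 1.1 m, τ = 264.9 × 1.1 = 291.4 N·m counterclockwise.
Net load moment about support B = 291.4 N·m counterclockwise.
Reaction R at support A is upward at 0.23 m, arm 2.27 m → moment R × 2.27 clockwise.
For rotational equilibrium, R × 2.27 = 291.4, so R = 128 N.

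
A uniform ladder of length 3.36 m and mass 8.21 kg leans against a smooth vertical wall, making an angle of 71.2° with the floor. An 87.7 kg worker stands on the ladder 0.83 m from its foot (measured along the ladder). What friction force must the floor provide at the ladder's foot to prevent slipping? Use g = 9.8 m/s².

About the foot of the ladder:
Ladder weight 8.21×9.8 = 80.46 N acts at 1.68 m along the ladder; its horizontal arm is 1.68·cos71.2° = 0.5414 m → τ = 43.56 N·m clockwise.
Worker: 87.7×9.8 = 859.5 N at 0.83 m → arm 0.2675 m → τ = 229.9 N·m clockwise.
Wall normal N acts horizontally at the top; its moment arm is the height L sinθ = 3.36·sin71.2° = 3.181 m, counterclockwise.
Balancing moments: N × 3.181 = 273.5, giving N = 86 N.
ΣFx = 0: friction at the foot balances the wall's push, so f = N_wall = 86 N.

f ≈ 86 N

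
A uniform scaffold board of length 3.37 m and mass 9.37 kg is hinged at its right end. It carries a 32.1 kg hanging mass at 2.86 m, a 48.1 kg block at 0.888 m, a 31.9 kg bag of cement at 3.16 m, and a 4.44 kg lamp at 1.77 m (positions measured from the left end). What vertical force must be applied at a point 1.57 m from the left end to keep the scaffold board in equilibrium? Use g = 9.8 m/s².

F ≈ 900 N

Take moments about the right end.
Beam weight: 9.37 × 9.8 = 91.83 N down at 1.685 m → arm 1.685 m, τ = 91.83 × 1.685 = 154.7 N·m counterclockwise.
Hanging mass: 32.1 × 9.8 = 314.6 N down at 2.86 m → arm 0.51 m, τ = 314.6 × 0.51 = 160.4 N·m counterclockwise.
Block: 48.1 × 9.8 = 471.4 N down at 0.888 m → arm 2.482 m, τ = 471.4 × 2.482 = 1170 N·m counterclockwise.
Bag of cement: 31.9 × 9.8 = 312.6 N down at 3.16 m → arm 0.21 m, τ = 312.6 × 0.21 = 65.65 N·m counterclockwise.
Lamp: 4.44 × 9.8 = 43.51 N down at 1.77 m → arm 1.6 m, τ = 43.51 × 1.6 = 69.62 N·m counterclockwise.
Net moment of the loads = 1620 N·m counterclockwise.
The upward force F acts at a point 1.57 m from the left end, arm 1.8 m, giving F × 1.8 clockwise.
Balancing moments: F × 1.8 = 1620, giving F = 1620 / 1.8 = 900 N.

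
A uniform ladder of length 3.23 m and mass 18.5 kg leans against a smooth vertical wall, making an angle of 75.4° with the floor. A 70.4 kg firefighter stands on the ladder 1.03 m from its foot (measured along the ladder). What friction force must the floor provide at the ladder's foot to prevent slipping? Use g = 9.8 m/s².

Choose the foot of the ladder as the axis so the floor normal and friction both act there and drop out.
Ladder weight 18.5×9.8 = 181.3 N acts at 1.615 m along the ladder; its horizontal arm is 1.615·cos75.4° = 0.4071 m → τ = 73.81 N·m clockwise.
Firefighter: 70.4×9.8 = 689.9 N at 1.03 m → arm 0.2596 m → τ = 179.1 N·m clockwise.
Wall normal N acts horizontally at the top; its moment arm is the height L sinθ = 3.23·sin75.4° = 3.126 m, counterclockwise.
Setting net torque to zero: N × 3.126 = 252.9 → N = 80.9 N.
ΣFx = 0: friction at the foot balances the wall's push, so f = N_wall = 80.9 N.

f ≈ 80.9 N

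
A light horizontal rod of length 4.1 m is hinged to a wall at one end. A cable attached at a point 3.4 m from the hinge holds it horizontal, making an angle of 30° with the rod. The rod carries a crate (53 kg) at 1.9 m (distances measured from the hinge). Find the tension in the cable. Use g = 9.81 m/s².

About the hinge:
Crate: 53 × 9.81 = 519.9 N down at 1.9 m → arm 1.9 m, τ = 519.9 × 1.9 = 987.8 N·m clockwise.
Total clockwise load moment = 987.8 N·m.
The cable tension T acts at 3.4 m; only its component perpendicular to the rod, T sinθ, produces torque. sin 30° = 0.5.
Setting net torque to zero: T × 3.4 × 0.5 = 987.8 → T = 987.8 / 1.7 = 581 N.

T ≈ 581 N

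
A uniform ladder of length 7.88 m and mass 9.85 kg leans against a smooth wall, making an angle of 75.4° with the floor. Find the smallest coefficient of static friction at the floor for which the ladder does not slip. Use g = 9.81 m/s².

About the foot of the ladder:
Ladder weight 9.85×9.81 = 96.63 N acts at 3.94 m along the ladder; its horizontal arm is 3.94·cos75.4° = 0.9932 m → τ = 95.97 N·m clockwise.
Wall normal N acts horizontally at the top; its moment arm is the height L sinθ = 7.88·sin75.4° = 7.626 m, counterclockwise.
Setting net torque to zero: N × 7.626 = 95.97 → N = 12.58 N.
ΣFx = 0 ⇒ f = N_wall = 12.58 N. ΣFy = 0 ⇒ N_floor = 96.63 N.
μ_min = f / N_floor = 12.58 / 96.63 = 0.13.

μ_min ≈ 0.13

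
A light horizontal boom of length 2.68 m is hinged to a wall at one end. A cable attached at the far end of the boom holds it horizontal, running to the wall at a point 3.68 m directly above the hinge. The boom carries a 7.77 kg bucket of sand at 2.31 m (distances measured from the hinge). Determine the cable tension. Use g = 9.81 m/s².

T ≈ 81.3 N

Sum moments about the hinge (the unknown hinge reaction has zero arm there).
Bucket of sand: 7.77 × 9.81 = 76.22 N down at 2.31 m → arm 2.31 m, τ = 76.22 × 2.31 = 176.1 N·m clockwise.
Total clockwise load moment = 176.1 N·m.
The cable tension T acts at 2.68 m; only its component perpendicular to the boom, T sinθ, produces torque. sinθ = h/√(h²+d²) = 3.68/√(3.68²+2.68²) = 0.8084.
Στ = 0 ⇒ T × 2.68 × 0.8084 = 176.1 ⇒ T = 176.1 / 2.167 = 81.3 N.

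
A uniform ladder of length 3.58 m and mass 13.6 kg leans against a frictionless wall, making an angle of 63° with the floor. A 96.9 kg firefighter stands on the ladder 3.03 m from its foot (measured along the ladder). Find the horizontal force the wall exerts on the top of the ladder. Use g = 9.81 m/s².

Sum moments about the foot of the ladder (the floor normal and friction both act there and drop out).
Ladder weight 13.6×9.81 = 133.4 N acts at 1.79 m along the ladder; its horizontal arm is 1.79·cos63° = 0.8126 m → τ = 108.4 N·m clockwise.
Firefighter: 96.9×9.81 = 950.6 N at 3.03 m → arm 1.376 m → τ = 1308 N·m clockwise.
Wall normal N acts horizontally at the top; its moment arm is the height L sinθ = 3.58·sin63° = 3.19 m, counterclockwise.
Setting net torque to zero: N × 3.19 = 1416 → N = 444 N.

N_wall ≈ 444 N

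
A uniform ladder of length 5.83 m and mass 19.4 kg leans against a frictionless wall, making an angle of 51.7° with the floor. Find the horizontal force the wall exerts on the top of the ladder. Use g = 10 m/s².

N_wall ≈ 76.6 N

Sum moments about the foot of the ladder (the floor normal and friction both act there and drop out).
Ladder weight 19.4×10 = 194 N acts at 2.915 m along the ladder; its horizontal arm is 2.915·cos51.7° = 1.807 m → τ = 350.6 N·m clockwise.
Wall normal N acts horizontally at the top; its moment arm is the height L sinθ = 5.83·sin51.7° = 4.575 m, counterclockwise.
Setting net torque to zero: N × 4.575 = 350.6 → N = 76.6 N.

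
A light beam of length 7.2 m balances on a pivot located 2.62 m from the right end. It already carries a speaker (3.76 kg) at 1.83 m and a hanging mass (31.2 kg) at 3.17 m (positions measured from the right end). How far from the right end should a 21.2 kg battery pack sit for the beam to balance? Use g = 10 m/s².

Sum moments about the pivot (at 2.62 m from the right end) (the support reaction has zero arm there).
Speaker: 3.76 × 10 = 37.6 N down at 1.83 m → arm 0.79 m, τ = 37.6 × 0.79 = 29.7 N·m clockwise.
Hanging mass: 31.2 × 10 = 312 N down at 3.17 m → arm 0.55 m, τ = 312 × 0.55 = 171.6 N·m counterclockwise.
Net moment of existing loads = 141.9 N·m counterclockwise.
The battery pack weighs 21.2 × 10 = 212 N and must supply an equal clockwise moment, so its lever arm about the pivot is 141.9 / 212 = 0.669 m.
That puts it at 2.62 − 0.669 = 1.95 m from the right end.

x ≈ 1.95 m from the right end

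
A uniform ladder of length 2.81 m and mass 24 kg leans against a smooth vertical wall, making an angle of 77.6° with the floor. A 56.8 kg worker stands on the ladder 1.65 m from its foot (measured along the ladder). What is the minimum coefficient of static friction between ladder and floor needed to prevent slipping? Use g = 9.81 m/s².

Take moments about the foot of the ladder.
Ladder weight 24×9.81 = 235.4 N acts at 1.405 m along the ladder; its horizontal arm is 1.405·cos77.6° = 0.3017 m → τ = 71.02 N·m clockwise.
Worker: 56.8×9.81 = 557.2 N at 1.65 m → arm 0.3543 m → τ = 197.4 N·m clockwise.
Wall normal N acts horizontally at the top; its moment arm is the height L sinθ = 2.81·sin77.6° = 2.744 m, counterclockwise.
Setting net torque to zero: N × 2.744 = 268.4 → N = 97.81 N.
ΣFx = 0 ⇒ f = N_wall = 97.81 N. ΣFy = 0 ⇒ N_floor = 792.6 N.
μ_min = f / N_floor = 97.81 / 792.6 = 0.123.

μ_min ≈ 0.123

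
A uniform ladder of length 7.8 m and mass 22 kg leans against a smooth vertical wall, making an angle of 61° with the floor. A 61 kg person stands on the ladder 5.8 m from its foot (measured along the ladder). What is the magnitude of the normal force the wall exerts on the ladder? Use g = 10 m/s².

About the foot of the ladder:
Ladder weight 22×10 = 220 N acts at 3.9 m along the ladder; its horizontal arm is 3.9·cos61° = 1.891 m → τ = 416 N·m clockwise.
Person: 61×10 = 610 N at 5.8 m → arm 2.812 m → τ = 1715 N·m clockwise.
Wall normal N acts horizontally at the top; its moment arm is the height L sinθ = 7.8·sin61° = 6.822 m, counterclockwise.
For rotational equilibrium, N × 6.822 = 2131, so N = 312 N.

N_wall ≈ 312 N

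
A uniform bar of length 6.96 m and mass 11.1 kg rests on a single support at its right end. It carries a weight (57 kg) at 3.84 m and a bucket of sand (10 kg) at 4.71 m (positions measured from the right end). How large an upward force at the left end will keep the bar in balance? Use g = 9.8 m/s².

Taking torques about the right end:
Beam weight: 11.1 × 9.8 = 108.8 N down at 3.48 m → arm 3.48 m, τ = 108.8 × 3.48 = 378.6 N·m counterclockwise.
Weight: 57 × 9.8 = 558.6 N down at 3.84 m → arm 3.84 m, τ = 558.6 × 3.84 = 2145 N·m counterclockwise.
Bucket of sand: 10 × 9.8 = 98 N down at 4.71 m → arm 4.71 m, τ = 98 × 4.71 = 461.6 N·m counterclockwise.
Net moment of the loads = 2985 N·m counterclockwise.
The upward force F acts at the left end, arm 6.96 m, giving F × 6.96 clockwise.
Balancing moments: F × 6.96 = 2985, giving F = 2985 / 6.96 = 429 N.

F ≈ 429 N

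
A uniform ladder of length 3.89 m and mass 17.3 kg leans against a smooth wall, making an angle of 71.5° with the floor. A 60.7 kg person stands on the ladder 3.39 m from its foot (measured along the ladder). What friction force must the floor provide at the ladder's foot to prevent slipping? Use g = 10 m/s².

f ≈ 206 N

Choose the foot of the ladder as the axis so the floor normal and friction both act there and drop out.
Ladder weight 17.3×10 = 173 N acts at 1.945 m along the ladder; its horizontal arm is 1.945·cos71.5° = 0.6172 m → τ = 106.8 N·m clockwise.
Person: 60.7×10 = 607 N at 3.39 m → arm 1.076 m → τ = 653.1 N·m clockwise.
Wall normal N acts horizontally at the top; its moment arm is the height L sinθ = 3.89·sin71.5° = 3.689 m, counterclockwise.
Setting net torque to zero: N × 3.689 = 759.9 → N = 206 N.
ΣFx = 0: friction at the foot balances the wall's push, so f = N_wall = 206 N.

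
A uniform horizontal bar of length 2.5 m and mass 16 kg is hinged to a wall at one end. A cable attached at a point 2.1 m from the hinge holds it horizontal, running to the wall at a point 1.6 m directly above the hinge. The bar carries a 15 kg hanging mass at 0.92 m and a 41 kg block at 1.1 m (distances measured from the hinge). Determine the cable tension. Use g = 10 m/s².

Take moments about the hinge.
Beam weight: 16 × 10 = 160 N down at 1.25 m → arm 1.25 m, τ = 160 × 1.25 = 200 N·m clockwise.
Hanging mass: 15 × 10 = 150 N down at 0.92 m → arm 0.92 m, τ = 150 × 0.92 = 138 N·m clockwise.
Block: 41 × 10 = 410 N down at 1.1 m → arm 1.1 m, τ = 410 × 1.1 = 451 N·m clockwise.
Total clockwise load moment = 789 N·m.
The cable tension T acts at 2.1 m; only its component perpendicular to the bar, T sinθ, produces torque. sinθ = h/√(h²+d²) = 1.6/√(1.6²+2.1²) = 0.606.
Balancing moments: T × 2.1 × 0.606 = 789, giving T = 789 / 1.273 = 620 N.

T ≈ 620 N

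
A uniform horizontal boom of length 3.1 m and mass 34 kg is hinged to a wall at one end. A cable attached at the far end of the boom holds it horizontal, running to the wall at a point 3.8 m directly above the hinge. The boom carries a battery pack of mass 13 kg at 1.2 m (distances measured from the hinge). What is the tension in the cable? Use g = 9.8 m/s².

T ≈ 279 N

Sum moments about the hinge (the unknown hinge reaction has zero arm there).
Beam weight: 34 × 9.8 = 333.2 N down at 1.55 m → arm 1.55 m, τ = 333.2 × 1.55 = 516.5 N·m clockwise.
Battery pack: 13 × 9.8 = 127.4 N down at 1.2 m → arm 1.2 m, τ = 127.4 × 1.2 = 152.9 N·m clockwise.
Total clockwise load moment = 669.4 N·m.
The cable tension T acts at 3.1 m; only its component perpendicular to the boom, T sinθ, produces torque. sinθ = h/√(h²+d²) = 3.8/√(3.8²+3.1²) = 0.7749.
Balancing moments: T × 3.1 × 0.7749 = 669.4, giving T = 669.4 / 2.402 = 279 N.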